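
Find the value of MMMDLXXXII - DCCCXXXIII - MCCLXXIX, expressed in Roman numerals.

MMMDLXXXII = 3582, DCCCXXXIII = 833, MCCLXXIX = 1279
3582 - 833 = 2749
2749 - 1279 = 1470

MCDLXX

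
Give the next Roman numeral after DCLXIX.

DCLXIX = 669; next is 670

DCLXX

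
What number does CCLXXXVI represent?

CCLXXXVI: C=100, C=100, L=50, X=10, X=10, X=10, V=5, I=1
100 + 100 + 50 + 10 + 10 + 10 + 5 + 1 = 286

286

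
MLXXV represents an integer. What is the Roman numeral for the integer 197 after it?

MLXXV = 1075
1075 + 197 = 1272

MCCLXXII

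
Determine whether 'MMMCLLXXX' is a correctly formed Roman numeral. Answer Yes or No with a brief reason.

'MMMCLLXXX': L should not appear more than once

No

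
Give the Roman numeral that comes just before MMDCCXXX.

MMDCCXXX = 2730, so the previous integer is 2730 - 1 = 2729

MMDCCXXIX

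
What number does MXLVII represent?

MXLVII: M=1000, XL=40, V=5, I=1, I=1
1000 + 40 + 5 + 1 + 1 = 1047

1047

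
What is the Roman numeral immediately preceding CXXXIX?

CXXXIX = 139, so the previous integer is 139 - 1 = 138

CXXXVIII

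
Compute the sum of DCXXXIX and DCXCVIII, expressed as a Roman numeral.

DCXXXIX = 639
DCXCVIII = 698
639 + 698 = 1337

MCCCXXXVII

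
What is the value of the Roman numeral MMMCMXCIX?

MMMCMXCIX: M=1000, M=1000, M=1000, CM=900, XC=90, IX=9
1000 + 1000 + 1000 + 900 + 90 + 9 = 3999

3999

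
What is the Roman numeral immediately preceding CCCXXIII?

CCCXXIII = 323, so the previous integer is 323 - 1 = 322

CCCXXII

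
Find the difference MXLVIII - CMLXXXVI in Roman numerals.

MXLVIII = 1048
CMLXXXVI = 986
1048 - 986 = 62

LXII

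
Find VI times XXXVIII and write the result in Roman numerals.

VI = 6
XXXVIII = 38
6 × 38 = 228

CCXXVIII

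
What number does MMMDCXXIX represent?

MMMDCXXIX: M=1000, M=1000, M=1000, D=500, C=100, X=10, X=10, IX=9
1000 + 1000 + 1000 + 500 + 100 + 10 + 10 + 9 = 3629

3629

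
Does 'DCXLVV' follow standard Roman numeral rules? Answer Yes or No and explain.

'DCXLVV': V should not appear more than once

No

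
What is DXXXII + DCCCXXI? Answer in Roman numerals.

DXXXII = 532
DCCCXXI = 821
532 + 821 = 1353

MCCCLIII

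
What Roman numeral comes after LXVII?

LXVII = 67, so the next integer is 67 + 1 = 68

LXVIII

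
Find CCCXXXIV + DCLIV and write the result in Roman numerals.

CCCXXXIV = 334
DCLIV = 654
334 + 654 = 988

CMLXXXVIII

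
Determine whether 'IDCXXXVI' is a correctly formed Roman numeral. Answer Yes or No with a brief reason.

'IDCXXXVI': Invalid subtractive combination: ID

No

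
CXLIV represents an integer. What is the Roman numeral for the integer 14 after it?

CXLIV = 144
144 + 14 = 158

CLVIII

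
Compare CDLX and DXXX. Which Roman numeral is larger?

CDLX = 460
DXXX = 530
530 is larger

DXXX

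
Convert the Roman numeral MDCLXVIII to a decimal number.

MDCLXVIII: M=1000, D=500, C=100, L=50, X=10, V=5, I=1, I=1, I=1
1000 + 500 + 100 + 50 + 10 + 5 + 1 + 1 + 1 = 1668

1668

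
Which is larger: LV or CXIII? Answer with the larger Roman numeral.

LV = 55
CXIII = 113
113 is larger

CXIII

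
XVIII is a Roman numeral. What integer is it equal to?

XVIII: X=10, V=5, I=1, I=1, I=1
10 + 5 + 1 + 1 + 1 = 18

18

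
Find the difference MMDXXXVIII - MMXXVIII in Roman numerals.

MMDXXXVIII = 2538
MMXXVIII = 2028
2538 - 2028 = 510

DX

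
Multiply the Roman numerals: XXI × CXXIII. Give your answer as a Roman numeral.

XXI = 21
CXXIII = 123
21 × 123 = 2583

MMDLXXXIII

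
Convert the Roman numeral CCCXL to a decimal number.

CCCXL: C=100, C=100, C=100, XL=40
100 + 100 + 100 + 40 = 340

340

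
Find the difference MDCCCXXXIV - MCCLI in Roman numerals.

MDCCCXXXIV = 1834
MCCLI = 1251
1834 - 1251 = 583

DLXXXIII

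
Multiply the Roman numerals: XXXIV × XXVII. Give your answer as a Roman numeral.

XXXIV = 34
XXVII = 27
34 × 27 = 918

CMXVIII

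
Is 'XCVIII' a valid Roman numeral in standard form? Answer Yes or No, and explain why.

'XCVIII': Check the rules: uses only the symbols I, V, X, L, C, D, M; no symbol is repeated more than three times in a row; V, L and D each appear at most once; the only place a smaller symbol precedes a larger one is the allowed subtractive pair XC, the symbol right after such a pair (if any) is smaller than the pair's first symbol, and otherwise the values never increase from left to right. Value: XC (90) + V (5) + I (1) + I (1) + I (1) = 98. So it is a valid standard Roman numeral.

Yes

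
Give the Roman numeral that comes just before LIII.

LIII = 53; previous is 52

LII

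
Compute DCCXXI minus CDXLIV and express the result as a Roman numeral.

DCCXXI = 721
CDXLIV = 444
721 - 444 = 277

CCLXXVII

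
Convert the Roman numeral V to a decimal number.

V: V=5

5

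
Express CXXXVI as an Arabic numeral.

CXXXVI: C=100, X=10, X=10, X=10, V=5, I=1
100 + 10 + 10 + 10 + 5 + 1 = 136

136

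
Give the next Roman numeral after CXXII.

CXXII = 122; next is 123

CXXIII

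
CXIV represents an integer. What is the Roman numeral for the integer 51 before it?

CXIV = 114
114 - 51 = 63

LXIII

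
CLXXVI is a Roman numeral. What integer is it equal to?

CLXXVI: C=100, L=50, X=10, X=10, V=5, I=1
100 + 50 + 10 + 10 + 5 + 1 = 176

176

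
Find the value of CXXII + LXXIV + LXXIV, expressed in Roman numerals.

CXXII = 122, LXXIV = 74, LXXIV = 74
122 + 74 = 196
196 + 74 = 270

CCLXX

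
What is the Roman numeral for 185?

Convert 185 to Roman numerals:
  185 contains 1×100 (C)
  85 contains 1×50 (L)
  35 contains 3×10 (XXX)
  5 contains 1×5 (V)

CLXXXV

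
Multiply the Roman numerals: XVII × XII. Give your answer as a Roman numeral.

XVII = 17
XII = 12
17 × 12 = 204

CCIV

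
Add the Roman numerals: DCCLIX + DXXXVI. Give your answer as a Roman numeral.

DCCLIX = 759
DXXXVI = 536
759 + 536 = 1295

MCCXCV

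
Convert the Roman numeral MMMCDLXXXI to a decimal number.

MMMCDLXXXI: M=1000, M=1000, M=1000, CD=400, L=50, X=10, X=10, X=10, I=1
1000 + 1000 + 1000 + 400 + 50 + 10 + 10 + 10 + 1 = 3481

3481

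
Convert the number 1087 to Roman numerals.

Convert 1087 to Roman numerals:
  1087 contains 1×1000 (M)
  87 contains 1×50 (L)
  37 contains 3×10 (XXX)
  7 contains 1×5 (V)
  2 contains 2×1 (II)

MLXXXVII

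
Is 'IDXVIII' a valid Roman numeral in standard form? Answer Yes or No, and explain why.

'IDXVIII': Invalid subtractive combination: ID

No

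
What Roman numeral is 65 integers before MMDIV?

MMDIV = 2504
2504 - 65 = 2439

MMCDXXXIX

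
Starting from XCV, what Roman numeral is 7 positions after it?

XCV = 95
95 + 7 = 102

CII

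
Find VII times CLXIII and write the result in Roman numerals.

VII = 7
CLXIII = 163
7 × 163 = 1141

MCXLI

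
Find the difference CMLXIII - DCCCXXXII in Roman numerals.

CMLXIII = 963
DCCCXXXII = 832
963 - 832 = 131

CXXXI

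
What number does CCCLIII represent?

CCCLIII: C=100, C=100, C=100, L=50, I=1, I=1, I=1
100 + 100 + 100 + 50 + 1 + 1 + 1 = 353

353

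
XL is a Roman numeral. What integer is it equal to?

XL: XL=40

40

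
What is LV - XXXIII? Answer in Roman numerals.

LV = 55
XXXIII = 33
55 - 33 = 22

XXII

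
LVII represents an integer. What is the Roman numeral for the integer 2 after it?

LVII = 57
57 + 2 = 59

LIX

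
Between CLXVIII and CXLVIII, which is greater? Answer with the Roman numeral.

CLXVIII = 168
CXLVIII = 148
168 is larger

CLXVIII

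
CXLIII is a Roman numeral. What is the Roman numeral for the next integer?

CXLIII = 143; next is 144

CXLIV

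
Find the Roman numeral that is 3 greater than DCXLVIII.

DCXLVIII = 648
648 + 3 = 651

DCLI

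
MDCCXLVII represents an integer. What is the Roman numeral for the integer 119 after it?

MDCCXLVII = 1747
1747 + 119 = 1866

MDCCCLXVI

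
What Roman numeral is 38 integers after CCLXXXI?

CCLXXXI = 281
281 + 38 = 319

CCCXIX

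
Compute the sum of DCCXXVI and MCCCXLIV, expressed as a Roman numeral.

DCCXXVI = 726
MCCCXLIV = 1344
726 + 1344 = 2070

MMLXX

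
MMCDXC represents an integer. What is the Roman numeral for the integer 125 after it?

MMCDXC = 2490
2490 + 125 = 2615

MMDCXV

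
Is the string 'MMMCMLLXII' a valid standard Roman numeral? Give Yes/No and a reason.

'MMMCMLLXII': L should not appear more than once

No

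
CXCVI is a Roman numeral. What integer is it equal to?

CXCVI: C=100, XC=90, V=5, I=1
100 + 90 + 5 + 1 = 196

196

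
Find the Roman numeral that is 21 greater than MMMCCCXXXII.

MMMCCCXXXII = 3332
3332 + 21 = 3353

MMMCCCLIII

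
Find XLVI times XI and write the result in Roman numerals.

XLVI = 46
XI = 11
46 × 11 = 506

DVI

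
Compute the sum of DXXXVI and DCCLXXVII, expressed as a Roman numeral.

DXXXVI = 536
DCCLXXVII = 777
536 + 777 = 1313

MCCCXIII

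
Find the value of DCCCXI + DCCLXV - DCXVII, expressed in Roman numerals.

DCCCXI = 811, DCCLXV = 765, DCXVII = 617
811 + 765 = 1576
1576 - 617 = 959

CMLIX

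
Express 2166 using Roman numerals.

Convert 2166 to Roman numerals:
  2166 contains 2×1000 (MM)
  166 contains 1×100 (C)
  66 contains 1×50 (L)
  16 contains 1×10 (X)
  6 contains 1×5 (V)
  1 contains 1×1 (I)

MMCLXVI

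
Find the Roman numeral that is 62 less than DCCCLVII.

DCCCLVII = 857
857 - 62 = 795

DCCXCV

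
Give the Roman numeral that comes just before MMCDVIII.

MMCDVIII = 2408, so the previous integer is 2408 - 1 = 2407

MMCDVII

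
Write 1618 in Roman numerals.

Convert 1618 to Roman numerals:
  1618 contains 1×1000 (M)
  618 contains 1×500 (D)
  118 contains 1×100 (C)
  18 contains 1×10 (X)
  8 contains 1×5 (V)
  3 contains 3×1 (III)

MDCXVIII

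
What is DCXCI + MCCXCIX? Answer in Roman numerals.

DCXCI = 691
MCCXCIX = 1299
691 + 1299 = 1990

MCMXC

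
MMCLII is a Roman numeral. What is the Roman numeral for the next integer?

MMCLII = 2152, so the next integer is 2152 + 1 = 2153

MMCLIII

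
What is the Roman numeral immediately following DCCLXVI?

DCCLXVI = 766, so the next integer is 766 + 1 = 767

DCCLXVII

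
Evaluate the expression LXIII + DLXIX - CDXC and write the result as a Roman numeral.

LXIII = 63, DLXIX = 569, CDXC = 490
63 + 569 = 632
632 - 490 = 142

CXLII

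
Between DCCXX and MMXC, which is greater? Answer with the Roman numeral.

DCCXX = 720
MMXC = 2090
2090 is larger

MMXC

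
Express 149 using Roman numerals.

Convert 149 to Roman numerals:
  149 contains 1×100 (C)
  49 contains 1×40 (XL)
  9 contains 1×9 (IX)

CXLIX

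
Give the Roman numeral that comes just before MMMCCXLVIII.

MMMCCXLVIII = 3248, so the previous integer is 3248 - 1 = 3247

MMMCCXLVII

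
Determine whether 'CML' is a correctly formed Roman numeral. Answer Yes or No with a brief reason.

'CML': Check the rules: uses only the symbols I, V, X, L, C, D, M; no symbol is repeated more than three times in a row; V, L and D each appear at most once; the only place a smaller symbol precedes a larger one is the allowed subtractive pair CM, the symbol right after such a pair (if any) is smaller than the pair's first symbol, and otherwise the values never increase from left to right. Value: CM (900) + L (50) = 950. So it is a valid standard Roman numeral.

Yes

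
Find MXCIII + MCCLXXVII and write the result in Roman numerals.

MXCIII = 1093
MCCLXXVII = 1277
1093 + 1277 = 2370

MMCCCLXX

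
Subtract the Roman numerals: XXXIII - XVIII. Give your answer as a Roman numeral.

XXXIII = 33
XVIII = 18
33 - 18 = 15

XV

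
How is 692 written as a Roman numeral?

Convert 692 to Roman numerals:
  692 contains 1×500 (D)
  192 contains 1×100 (C)
  92 contains 1×90 (XC)
  2 contains 2×1 (II)

DCXCII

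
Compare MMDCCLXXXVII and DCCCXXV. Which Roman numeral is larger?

MMDCCLXXXVII = 2787
DCCCXXV = 825
2787 is larger

MMDCCLXXXVII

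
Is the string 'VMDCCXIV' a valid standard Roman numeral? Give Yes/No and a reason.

'VMDCCXIV': V should not appear more than once

No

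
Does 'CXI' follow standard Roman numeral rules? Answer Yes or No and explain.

'CXI': Check the rules: uses only the symbols I, V, X, L, C, D, M; no symbol is repeated more than three times in a row; V, L and D each appear at most once; no smaller symbol precedes a larger one (values never increase from left to right). Value: C (100) + X (10) + I (1) = 111. So it is a valid standard Roman numeral.

Yes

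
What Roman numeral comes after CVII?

CVII = 107; next is 108

CVIII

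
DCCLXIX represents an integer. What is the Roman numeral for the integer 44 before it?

DCCLXIX = 769
769 - 44 = 725

DCCXXV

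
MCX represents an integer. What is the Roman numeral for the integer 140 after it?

MCX = 1110
1110 + 140 = 1250

MCCL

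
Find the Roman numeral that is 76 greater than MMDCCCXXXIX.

MMDCCCXXXIX = 2839
2839 + 76 = 2915

MMCMXV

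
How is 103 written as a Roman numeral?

Convert 103 to Roman numerals:
  103 contains 1×100 (C)
  3 contains 3×1 (III)

CIII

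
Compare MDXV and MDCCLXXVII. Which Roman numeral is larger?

MDXV = 1515
MDCCLXXVII = 1777
1777 is larger

MDCCLXXVII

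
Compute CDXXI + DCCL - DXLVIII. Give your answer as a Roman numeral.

CDXXI = 421, DCCL = 750, DXLVIII = 548
421 + 750 = 1171
1171 - 548 = 623

DCXXIII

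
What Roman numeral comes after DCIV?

DCIV = 604; next is 605

DCV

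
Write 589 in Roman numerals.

Convert 589 to Roman numerals:
  589 contains 1×500 (D)
  89 contains 1×50 (L)
  39 contains 3×10 (XXX)
  9 contains 1×9 (IX)

DLXXXIX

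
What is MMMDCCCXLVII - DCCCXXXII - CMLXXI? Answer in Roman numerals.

MMMDCCCXLVII = 3847, DCCCXXXII = 832, CMLXXI = 971
3847 - 832 = 3015
3015 - 971 = 2044

MMXLIV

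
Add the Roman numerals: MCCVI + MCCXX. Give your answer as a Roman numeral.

MCCVI = 1206
MCCXX = 1220
1206 + 1220 = 2426

MMCDXXVI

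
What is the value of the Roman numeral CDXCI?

CDXCI: CD=400, XC=90, I=1
400 + 90 + 1 = 491

491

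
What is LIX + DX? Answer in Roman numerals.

LIX = 59
DX = 510
59 + 510 = 569

DLXIX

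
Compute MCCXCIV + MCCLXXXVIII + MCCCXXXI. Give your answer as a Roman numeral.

MCCXCIV = 1294, MCCLXXXVIII = 1288, MCCCXXXI = 1331
1294 + 1288 = 2582
2582 + 1331 = 3913

MMMCMXIII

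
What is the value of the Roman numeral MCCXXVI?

MCCXXVI: M=1000, C=100, C=100, X=10, X=10, V=5, I=1
1000 + 100 + 100 + 10 + 10 + 5 + 1 = 1226

1226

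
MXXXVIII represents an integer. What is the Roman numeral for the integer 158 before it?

MXXXVIII = 1038
1038 - 158 = 880

DCCCLXXX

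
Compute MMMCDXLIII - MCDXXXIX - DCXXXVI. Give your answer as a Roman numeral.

MMMCDXLIII = 3443, MCDXXXIX = 1439, DCXXXVI = 636
3443 - 1439 = 2004
2004 - 636 = 1368

MCCCLXVIII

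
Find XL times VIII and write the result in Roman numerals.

XL = 40
VIII = 8
40 × 8 = 320

CCCXX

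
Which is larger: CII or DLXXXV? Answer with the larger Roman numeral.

CII = 102
DLXXXV = 585
585 is larger

DLXXXV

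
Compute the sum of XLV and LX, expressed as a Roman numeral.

XLV = 45
LX = 60
45 + 60 = 105

CV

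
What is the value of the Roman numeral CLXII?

CLXII: C=100, L=50, X=10, I=1, I=1
100 + 50 + 10 + 1 + 1 = 162

162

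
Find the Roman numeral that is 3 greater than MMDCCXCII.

MMDCCXCII = 2792
2792 + 3 = 2795

MMDCCXCV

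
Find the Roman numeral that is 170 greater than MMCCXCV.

MMCCXCV = 2295
2295 + 170 = 2465

MMCDLXV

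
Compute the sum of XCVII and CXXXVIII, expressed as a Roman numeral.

XCVII = 97
CXXXVIII = 138
97 + 138 = 235

CCXXXV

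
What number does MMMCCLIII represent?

MMMCCLIII: M=1000, M=1000, M=1000, C=100, C=100, L=50, I=1, I=1, I=1
1000 + 1000 + 1000 + 100 + 100 + 50 + 1 + 1 + 1 = 3253

3253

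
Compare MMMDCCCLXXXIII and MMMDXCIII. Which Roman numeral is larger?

MMMDCCCLXXXIII = 3883
MMMDXCIII = 3593
3883 is larger

MMMDCCCLXXXIII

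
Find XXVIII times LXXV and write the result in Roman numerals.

XXVIII = 28
LXXV = 75
28 × 75 = 2100

MMC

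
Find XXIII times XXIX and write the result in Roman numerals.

XXIII = 23
XXIX = 29
23 × 29 = 667

DCLXVII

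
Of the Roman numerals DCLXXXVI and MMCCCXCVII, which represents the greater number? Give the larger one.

DCLXXXVI = 686
MMCCCXCVII = 2397
2397 is larger

MMCCCXCVII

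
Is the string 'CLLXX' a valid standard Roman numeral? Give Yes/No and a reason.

'CLLXX': L should not appear more than once

No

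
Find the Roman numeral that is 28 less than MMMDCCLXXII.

MMMDCCLXXII = 3772
3772 - 28 = 3744

MMMDCCXLIV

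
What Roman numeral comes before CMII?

CMII = 902; previous is 901

CMI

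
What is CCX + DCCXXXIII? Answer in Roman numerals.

CCX = 210
DCCXXXIII = 733
210 + 733 = 943

CMXLIII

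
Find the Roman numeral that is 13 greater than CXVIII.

CXVIII = 118
118 + 13 = 131

CXXXI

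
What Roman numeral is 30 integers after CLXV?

CLXV = 165
165 + 30 = 195

CXCV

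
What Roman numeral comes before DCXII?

DCXII = 612; previous is 611

DCXI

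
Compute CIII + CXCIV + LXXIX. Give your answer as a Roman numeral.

CIII = 103, CXCIV = 194, LXXIX = 79
103 + 194 = 297
297 + 79 = 376

CCCLXXVI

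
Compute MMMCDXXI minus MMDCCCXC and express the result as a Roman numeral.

MMMCDXXI = 3421
MMDCCCXC = 2890
3421 - 2890 = 531

DXXXI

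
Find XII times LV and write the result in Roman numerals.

XII = 12
LV = 55
12 × 55 = 660

DCLX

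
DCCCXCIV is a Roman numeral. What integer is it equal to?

DCCCXCIV: D=500, C=100, C=100, C=100, XC=90, IV=4
500 + 100 + 100 + 100 + 90 + 4 = 894

894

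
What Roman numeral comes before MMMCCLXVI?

MMMCCLXVI = 3266, so the previous integer is 3266 - 1 = 3265

MMMCCLXV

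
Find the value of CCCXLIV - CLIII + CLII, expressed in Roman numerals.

CCCXLIV = 344, CLIII = 153, CLII = 152
344 - 153 = 191
191 + 152 = 343

CCCXLIII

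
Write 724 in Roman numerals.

Convert 724 to Roman numerals:
  724 contains 1×500 (D)
  224 contains 2×100 (CC)
  24 contains 2×10 (XX)
  4 contains 1×4 (IV)

DCCXXIV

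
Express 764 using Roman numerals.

Convert 764 to Roman numerals:
  764 contains 1×500 (D)
  264 contains 2×100 (CC)
  64 contains 1×50 (L)
  14 contains 1×10 (X)
  4 contains 1×4 (IV)

DCCLXIV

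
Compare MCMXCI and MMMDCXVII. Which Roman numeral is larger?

MCMXCI = 1991
MMMDCXVII = 3617
3617 is larger

MMMDCXVII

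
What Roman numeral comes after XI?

XI = 11, so the next integer is 11 + 1 = 12

XII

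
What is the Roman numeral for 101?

Convert 101 to Roman numerals:
  101 contains 1×100 (C)
  1 contains 1×1 (I)

CI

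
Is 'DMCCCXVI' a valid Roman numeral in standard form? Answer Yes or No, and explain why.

'DMCCCXVI': Invalid subtractive combination: DM

No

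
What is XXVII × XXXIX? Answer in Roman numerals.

XXVII = 27
XXXIX = 39
27 × 39 = 1053

MLIII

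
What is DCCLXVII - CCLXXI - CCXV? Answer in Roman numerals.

DCCLXVII = 767, CCLXXI = 271, CCXV = 215
767 - 271 = 496
496 - 215 = 281

CCLXXXI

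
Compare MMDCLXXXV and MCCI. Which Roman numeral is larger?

MMDCLXXXV = 2685
MCCI = 1201
2685 is larger

MMDCLXXXV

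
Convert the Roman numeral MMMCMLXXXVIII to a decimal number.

MMMCMLXXXVIII: M=1000, M=1000, M=1000, CM=900, L=50, X=10, X=10, X=10, V=5, I=1, I=1, I=1
1000 + 1000 + 1000 + 900 + 50 + 10 + 10 + 10 + 5 + 1 + 1 + 1 = 3988

3988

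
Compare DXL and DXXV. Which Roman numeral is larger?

DXL = 540
DXXV = 525
540 is larger

DXL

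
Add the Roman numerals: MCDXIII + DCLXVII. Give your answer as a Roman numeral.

MCDXIII = 1413
DCLXVII = 667
1413 + 667 = 2080

MMLXXX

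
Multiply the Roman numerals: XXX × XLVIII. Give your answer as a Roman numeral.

XXX = 30
XLVIII = 48
30 × 48 = 1440

MCDXL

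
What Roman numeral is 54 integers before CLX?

CLX = 160
160 - 54 = 106

CVI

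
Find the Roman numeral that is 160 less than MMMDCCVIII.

MMMDCCVIII = 3708
3708 - 160 = 3548

MMMDXLVIII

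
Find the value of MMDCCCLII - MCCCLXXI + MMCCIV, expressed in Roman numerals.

MMDCCCLII = 2852, MCCCLXXI = 1371, MMCCIV = 2204
2852 - 1371 = 1481
1481 + 2204 = 3685

MMMDCLXXXV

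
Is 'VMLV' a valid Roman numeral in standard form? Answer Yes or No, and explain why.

'VMLV': V should not appear more than once

No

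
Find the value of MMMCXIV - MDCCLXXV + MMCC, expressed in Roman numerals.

MMMCXIV = 3114, MDCCLXXV = 1775, MMCC = 2200
3114 - 1775 = 1339
1339 + 2200 = 3539

MMMDXXXIX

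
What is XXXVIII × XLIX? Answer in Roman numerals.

XXXVIII = 38
XLIX = 49
38 × 49 = 1862

MDCCCLXII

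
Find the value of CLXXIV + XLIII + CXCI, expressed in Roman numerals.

CLXXIV = 174, XLIII = 43, CXCI = 191
174 + 43 = 217
217 + 191 = 408

CDVIII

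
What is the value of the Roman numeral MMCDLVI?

MMCDLVI: M=1000, M=1000, CD=400, L=50, V=5, I=1
1000 + 1000 + 400 + 50 + 5 + 1 = 2456

2456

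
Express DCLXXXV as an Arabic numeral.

DCLXXXV: D=500, C=100, L=50, X=10, X=10, X=10, V=5
500 + 100 + 50 + 10 + 10 + 10 + 5 = 685

685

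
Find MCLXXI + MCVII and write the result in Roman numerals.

MCLXXI = 1171
MCVII = 1107
1171 + 1107 = 2278

MMCCLXXVIII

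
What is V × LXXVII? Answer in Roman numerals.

V = 5
LXXVII = 77
5 × 77 = 385

CCCLXXXV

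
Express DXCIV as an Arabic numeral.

DXCIV: D=500, XC=90, IV=4
500 + 90 + 4 = 594

594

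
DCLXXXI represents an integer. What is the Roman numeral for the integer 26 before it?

DCLXXXI = 681
681 - 26 = 655

DCLV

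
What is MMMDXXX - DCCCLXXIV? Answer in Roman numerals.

MMMDXXX = 3530
DCCCLXXIV = 874
3530 - 874 = 2656

MMDCLVI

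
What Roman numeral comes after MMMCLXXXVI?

MMMCLXXXVI = 3186; next is 3187

MMMCLXXXVII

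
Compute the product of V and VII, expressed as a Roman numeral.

V = 5
VII = 7
5 × 7 = 35

XXXV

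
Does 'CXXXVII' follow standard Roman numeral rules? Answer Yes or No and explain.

'CXXXVII': Check the rules: uses only the symbols I, V, X, L, C, D, M; no symbol is repeated more than three times in a row; V, L and D each appear at most once; no smaller symbol precedes a larger one (values never increase from left to right). Value: C (100) + X (10) + X (10) + X (10) + V (5) + I (1) + I (1) = 137. So it is a valid standard Roman numeral.

Yes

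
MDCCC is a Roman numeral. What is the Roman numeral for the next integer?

MDCCC = 1800, so the next integer is 1800 + 1 = 1801

MDCCCI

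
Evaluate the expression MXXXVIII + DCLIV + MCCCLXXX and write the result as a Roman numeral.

MXXXVIII = 1038, DCLIV = 654, MCCCLXXX = 1380
1038 + 654 = 1692
1692 + 1380 = 3072

MMMLXXII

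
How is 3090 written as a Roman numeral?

Convert 3090 to Roman numerals:
  3090 contains 3×1000 (MMM)
  90 contains 1×90 (XC)

MMMXC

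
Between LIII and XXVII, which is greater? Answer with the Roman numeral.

LIII = 53
XXVII = 27
53 is larger

LIII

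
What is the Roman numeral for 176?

Convert 176 to Roman numerals:
  176 contains 1×100 (C)
  76 contains 1×50 (L)
  26 contains 2×10 (XX)
  6 contains 1×5 (V)
  1 contains 1×1 (I)

CLXXVI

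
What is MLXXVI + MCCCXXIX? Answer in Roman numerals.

MLXXVI = 1076
MCCCXXIX = 1329
1076 + 1329 = 2405

MMCDV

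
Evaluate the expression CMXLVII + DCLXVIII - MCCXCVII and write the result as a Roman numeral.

CMXLVII = 947, DCLXVIII = 668, MCCXCVII = 1297
947 + 668 = 1615
1615 - 1297 = 318

CCCXVIII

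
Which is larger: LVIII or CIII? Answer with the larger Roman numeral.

LVIII = 58
CIII = 103
103 is larger

CIII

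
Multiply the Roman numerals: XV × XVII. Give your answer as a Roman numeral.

XV = 15
XVII = 17
15 × 17 = 255

CCLV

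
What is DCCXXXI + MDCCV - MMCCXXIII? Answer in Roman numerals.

DCCXXXI = 731, MDCCV = 1705, MMCCXXIII = 2223
731 + 1705 = 2436
2436 - 2223 = 213

CCXIII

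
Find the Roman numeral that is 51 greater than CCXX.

CCXX = 220
220 + 51 = 271

CCLXXI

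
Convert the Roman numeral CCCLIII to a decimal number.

CCCLIII: C=100, C=100, C=100, L=50, I=1, I=1, I=1
100 + 100 + 100 + 50 + 1 + 1 + 1 = 353

353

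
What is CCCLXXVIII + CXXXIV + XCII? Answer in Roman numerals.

CCCLXXVIII = 378, CXXXIV = 134, XCII = 92
378 + 134 = 512
512 + 92 = 604

DCIV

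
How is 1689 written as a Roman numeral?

Convert 1689 to Roman numerals:
  1689 contains 1×1000 (M)
  689 contains 1×500 (D)
  189 contains 1×100 (C)
  89 contains 1×50 (L)
  39 contains 3×10 (XXX)
  9 contains 1×9 (IX)

MDCLXXXIX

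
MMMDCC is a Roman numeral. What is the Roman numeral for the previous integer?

MMMDCC = 3700, so the previous integer is 3700 - 1 = 3699

MMMDCXCIX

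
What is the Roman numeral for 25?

Convert 25 to Roman numerals:
  25 contains 2×10 (XX)
  5 contains 1×5 (V)

XXV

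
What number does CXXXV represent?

CXXXV: C=100, X=10, X=10, X=10, V=5
100 + 10 + 10 + 10 + 5 = 135

135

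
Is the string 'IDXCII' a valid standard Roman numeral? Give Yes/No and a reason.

'IDXCII': Invalid subtractive combination: ID

No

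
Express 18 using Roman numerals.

Convert 18 to Roman numerals:
  18 contains 1×10 (X)
  8 contains 1×5 (V)
  3 contains 3×1 (III)

XVIII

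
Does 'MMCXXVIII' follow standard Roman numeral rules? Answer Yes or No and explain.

'MMCXXVIII': Check the rules: uses only the symbols I, V, X, L, C, D, M; no symbol is repeated more than three times in a row; V, L and D each appear at most once; no smaller symbol precedes a larger one (values never increase from left to right). Value: M (1000) + M (1000) + C (100) + X (10) + X (10) + V (5) + I (1) + I (1) + I (1) = 2128. So it is a valid standard Roman numeral.

Yes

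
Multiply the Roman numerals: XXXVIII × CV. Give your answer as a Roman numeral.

XXXVIII = 38
CV = 105
38 × 105 = 3990

MMMCMXC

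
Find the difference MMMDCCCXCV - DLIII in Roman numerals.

MMMDCCCXCV = 3895
DLIII = 553
3895 - 553 = 3342

MMMCCCXLII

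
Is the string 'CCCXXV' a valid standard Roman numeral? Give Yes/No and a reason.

'CCCXXV': Check the rules: uses only the symbols I, V, X, L, C, D, M; no symbol is repeated more than three times in a row; V, L and D each appear at most once; no smaller symbol precedes a larger one (values never increase from left to right). Value: C (100) + C (100) + C (100) + X (10) + X (10) + V (5) = 325. So it is a valid standard Roman numeral.

Yes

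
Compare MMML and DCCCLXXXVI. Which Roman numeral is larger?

MMML = 3050
DCCCLXXXVI = 886
3050 is larger

MMML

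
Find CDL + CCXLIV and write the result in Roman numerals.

CDL = 450
CCXLIV = 244
450 + 244 = 694

DCXCIV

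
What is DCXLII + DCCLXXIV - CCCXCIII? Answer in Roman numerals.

DCXLII = 642, DCCLXXIV = 774, CCCXCIII = 393
642 + 774 = 1416
1416 - 393 = 1023

MXXIII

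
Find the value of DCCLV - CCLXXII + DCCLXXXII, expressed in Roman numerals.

DCCLV = 755, CCLXXII = 272, DCCLXXXII = 782
755 - 272 = 483
483 + 782 = 1265

MCCLXV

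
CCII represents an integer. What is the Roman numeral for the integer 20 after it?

CCII = 202
202 + 20 = 222

CCXXII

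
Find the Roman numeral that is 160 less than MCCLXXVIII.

MCCLXXVIII = 1278
1278 - 160 = 1118

MCXVIII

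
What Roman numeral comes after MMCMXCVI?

MMCMXCVI = 2996; next is 2997

MMCMXCVII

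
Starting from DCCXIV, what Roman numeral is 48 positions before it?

DCCXIV = 714
714 - 48 = 666

DCLXVI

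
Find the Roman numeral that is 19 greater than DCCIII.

DCCIII = 703
703 + 19 = 722

DCCXXII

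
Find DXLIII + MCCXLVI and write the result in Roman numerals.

DXLIII = 543
MCCXLVI = 1246
543 + 1246 = 1789

MDCCLXXXIX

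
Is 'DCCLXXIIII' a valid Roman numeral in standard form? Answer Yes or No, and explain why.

'DCCLXXIIII': More than 3 consecutive I's

No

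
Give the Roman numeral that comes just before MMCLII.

MMCLII = 2152, so the previous integer is 2152 - 1 = 2151

MMCLI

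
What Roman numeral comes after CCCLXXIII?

CCCLXXIII = 373, so the next integer is 373 + 1 = 374

CCCLXXIV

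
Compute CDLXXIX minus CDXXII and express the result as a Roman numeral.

CDLXXIX = 479
CDXXII = 422
479 - 422 = 57

LVII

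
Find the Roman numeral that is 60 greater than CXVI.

CXVI = 116
116 + 60 = 176

CLXXVI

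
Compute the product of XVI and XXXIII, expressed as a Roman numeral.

XVI = 16
XXXIII = 33
16 × 33 = 528

DXXVIII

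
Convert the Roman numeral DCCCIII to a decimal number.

DCCCIII: D=500, C=100, C=100, C=100, I=1, I=1, I=1
500 + 100 + 100 + 100 + 1 + 1 + 1 = 803

803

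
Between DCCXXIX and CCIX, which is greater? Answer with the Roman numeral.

DCCXXIX = 729
CCIX = 209
729 is larger

DCCXXIX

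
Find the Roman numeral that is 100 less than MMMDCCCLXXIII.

MMMDCCCLXXIII = 3873
3873 - 100 = 3773

MMMDCCLXXIII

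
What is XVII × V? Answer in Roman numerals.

XVII = 17
V = 5
17 × 5 = 85

LXXXV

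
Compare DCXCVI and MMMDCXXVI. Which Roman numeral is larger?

DCXCVI = 696
MMMDCXXVI = 3626
3626 is larger

MMMDCXXVI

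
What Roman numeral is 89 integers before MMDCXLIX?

MMDCXLIX = 2649
2649 - 89 = 2560

MMDLX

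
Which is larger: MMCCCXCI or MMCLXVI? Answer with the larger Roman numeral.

MMCCCXCI = 2391
MMCLXVI = 2166
2391 is larger

MMCCCXCI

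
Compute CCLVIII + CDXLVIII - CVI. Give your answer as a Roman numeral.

CCLVIII = 258, CDXLVIII = 448, CVI = 106
258 + 448 = 706
706 - 106 = 600

DC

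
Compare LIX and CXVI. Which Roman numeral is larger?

LIX = 59
CXVI = 116
116 is larger

CXVI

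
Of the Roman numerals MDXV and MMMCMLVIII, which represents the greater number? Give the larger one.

MDXV = 1515
MMMCMLVIII = 3958
3958 is larger

MMMCMLVIII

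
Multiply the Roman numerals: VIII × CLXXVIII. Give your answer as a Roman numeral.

VIII = 8
CLXXVIII = 178
8 × 178 = 1424

MCDXXIV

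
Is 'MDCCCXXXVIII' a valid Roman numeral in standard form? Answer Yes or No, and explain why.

'MDCCCXXXVIII': Check the rules: uses only the symbols I, V, X, L, C, D, M; no symbol is repeated more than three times in a row; V, L and D each appear at most once; no smaller symbol precedes a larger one (values never increase from left to right). Value: M (1000) + D (500) + C (100) + C (100) + C (100) + X (10) + X (10) + X (10) + V (5) + I (1) + I (1) + I (1) = 1838. So it is a valid standard Roman numeral.

Yes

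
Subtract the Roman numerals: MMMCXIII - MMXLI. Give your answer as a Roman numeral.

MMMCXIII = 3113
MMXLI = 2041
3113 - 2041 = 1072

MLXXII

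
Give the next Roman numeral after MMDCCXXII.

MMDCCXXII = 2722; next is 2723

MMDCCXXIII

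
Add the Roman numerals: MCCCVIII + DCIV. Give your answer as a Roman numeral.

MCCCVIII = 1308
DCIV = 604
1308 + 604 = 1912

MCMXII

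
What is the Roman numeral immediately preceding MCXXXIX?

MCXXXIX = 1139; previous is 1138

MCXXXVIII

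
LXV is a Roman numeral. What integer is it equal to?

LXV: L=50, X=10, V=5
50 + 10 + 5 = 65

65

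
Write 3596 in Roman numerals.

Convert 3596 to Roman numerals:
  3596 contains 3×1000 (MMM)
  596 contains 1×500 (D)
  96 contains 1×90 (XC)
  6 contains 1×5 (V)
  1 contains 1×1 (I)

MMMDXCVI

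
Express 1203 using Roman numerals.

Convert 1203 to Roman numerals:
  1203 contains 1×1000 (M)
  203 contains 2×100 (CC)
  3 contains 3×1 (III)

MCCIII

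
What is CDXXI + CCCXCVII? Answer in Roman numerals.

CDXXI = 421
CCCXCVII = 397
421 + 397 = 818

DCCCXVIII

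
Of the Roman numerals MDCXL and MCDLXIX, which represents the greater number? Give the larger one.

MDCXL = 1640
MCDLXIX = 1469
1640 is larger

MDCXL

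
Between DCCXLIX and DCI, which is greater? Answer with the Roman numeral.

DCCXLIX = 749
DCI = 601
749 is larger

DCCXLIX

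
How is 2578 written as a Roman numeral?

Convert 2578 to Roman numerals:
  2578 contains 2×1000 (MM)
  578 contains 1×500 (D)
  78 contains 1×50 (L)
  28 contains 2×10 (XX)
  8 contains 1×5 (V)
  3 contains 3×1 (III)

MMDLXXVIII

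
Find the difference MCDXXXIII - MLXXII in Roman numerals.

MCDXXXIII = 1433
MLXXII = 1072
1433 - 1072 = 361

CCCLXI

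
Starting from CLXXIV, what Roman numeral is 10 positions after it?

CLXXIV = 174
174 + 10 = 184

CLXXXIV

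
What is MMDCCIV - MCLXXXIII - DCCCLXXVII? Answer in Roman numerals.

MMDCCIV = 2704, MCLXXXIII = 1183, DCCCLXXVII = 877
2704 - 1183 = 1521
1521 - 877 = 644

DCXLIV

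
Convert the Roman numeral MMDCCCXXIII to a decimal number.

MMDCCCXXIII: M=1000, M=1000, D=500, C=100, C=100, C=100, X=10, X=10, I=1, I=1, I=1
1000 + 1000 + 500 + 100 + 100 + 100 + 10 + 10 + 1 + 1 + 1 = 2823

2823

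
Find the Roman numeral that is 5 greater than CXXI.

CXXI = 121
121 + 5 = 126

CXXVI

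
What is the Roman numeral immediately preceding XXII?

XXII = 22, so the previous integer is 22 - 1 = 21

XXI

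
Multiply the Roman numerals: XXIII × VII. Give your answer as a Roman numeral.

XXIII = 23
VII = 7
23 × 7 = 161

CLXI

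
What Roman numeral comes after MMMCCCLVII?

MMMCCCLVII = 3357; next is 3358

MMMCCCLVIII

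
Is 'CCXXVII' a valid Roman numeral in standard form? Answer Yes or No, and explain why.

'CCXXVII': Check the rules: uses only the symbols I, V, X, L, C, D, M; no symbol is repeated more than three times in a row; V, L and D each appear at most once; no smaller symbol precedes a larger one (values never increase from left to right). Value: C (100) + C (100) + X (10) + X (10) + V (5) + I (1) + I (1) = 227. So it is a valid standard Roman numeral.

Yes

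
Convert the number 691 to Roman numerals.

Convert 691 to Roman numerals:
  691 contains 1×500 (D)
  191 contains 1×100 (C)
  91 contains 1×90 (XC)
  1 contains 1×1 (I)

DCXCI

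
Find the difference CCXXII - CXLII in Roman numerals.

CCXXII = 222
CXLII = 142
222 - 142 = 80

LXXX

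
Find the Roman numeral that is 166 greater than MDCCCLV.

MDCCCLV = 1855
1855 + 166 = 2021

MMXXI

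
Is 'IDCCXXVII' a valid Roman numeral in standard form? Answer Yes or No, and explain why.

'IDCCXXVII': Invalid subtractive combination: ID

No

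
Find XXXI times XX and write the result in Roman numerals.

XXXI = 31
XX = 20
31 × 20 = 620

DCXX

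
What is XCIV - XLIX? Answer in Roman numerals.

XCIV = 94
XLIX = 49
94 - 49 = 45

XLV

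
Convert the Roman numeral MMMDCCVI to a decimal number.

MMMDCCVI: M=1000, M=1000, M=1000, D=500, C=100, C=100, V=5, I=1
1000 + 1000 + 1000 + 500 + 100 + 100 + 5 + 1 = 3706

3706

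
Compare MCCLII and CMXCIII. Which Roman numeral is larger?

MCCLII = 1252
CMXCIII = 993
1252 is larger

MCCLII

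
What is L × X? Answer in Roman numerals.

L = 50
X = 10
50 × 10 = 500

D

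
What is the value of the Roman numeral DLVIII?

DLVIII: D=500, L=50, V=5, I=1, I=1, I=1
500 + 50 + 5 + 1 + 1 + 1 = 558

558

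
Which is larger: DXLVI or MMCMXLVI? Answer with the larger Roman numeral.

DXLVI = 546
MMCMXLVI = 2946
2946 is larger

MMCMXLVI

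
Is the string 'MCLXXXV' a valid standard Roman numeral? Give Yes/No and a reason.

'MCLXXXV': Check the rules: uses only the symbols I, V, X, L, C, D, M; no symbol is repeated more than three times in a row; V, L and D each appear at most once; no smaller symbol precedes a larger one (values never increase from left to right). Value: M (1000) + C (100) + L (50) + X (10) + X (10) + X (10) + V (5) = 1185. So it is a valid standard Roman numeral.

Yes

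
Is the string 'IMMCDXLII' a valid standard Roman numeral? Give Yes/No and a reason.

'IMMCDXLII': Invalid subtractive combination: IM

No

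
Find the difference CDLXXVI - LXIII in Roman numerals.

CDLXXVI = 476
LXIII = 63
476 - 63 = 413

CDXIII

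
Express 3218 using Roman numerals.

Convert 3218 to Roman numerals:
  3218 contains 3×1000 (MMM)
  218 contains 2×100 (CC)
  18 contains 1×10 (X)
  8 contains 1×5 (V)
  3 contains 3×1 (III)

MMMCCXVIII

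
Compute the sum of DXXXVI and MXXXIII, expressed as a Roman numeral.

DXXXVI = 536
MXXXIII = 1033
536 + 1033 = 1569

MDLXIX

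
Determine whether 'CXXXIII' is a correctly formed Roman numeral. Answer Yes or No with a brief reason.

'CXXXIII': Check the rules: uses only the symbols I, V, X, L, C, D, M; no symbol is repeated more than three times in a row; V, L and D each appear at most once; no smaller symbol precedes a larger one (values never increase from left to right). Value: C (100) + X (10) + X (10) + X (10) + I (1) + I (1) + I (1) = 133. So it is a valid standard Roman numeral.

Yes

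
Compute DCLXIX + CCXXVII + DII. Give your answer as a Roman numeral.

DCLXIX = 669, CCXXVII = 227, DII = 502
669 + 227 = 896
896 + 502 = 1398

MCCCXCVIII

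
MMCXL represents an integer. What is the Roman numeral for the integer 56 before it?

MMCXL = 2140
2140 - 56 = 2084

MMLXXXIV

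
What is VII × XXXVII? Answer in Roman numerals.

VII = 7
XXXVII = 37
7 × 37 = 259

CCLIX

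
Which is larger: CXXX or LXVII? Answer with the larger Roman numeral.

CXXX = 130
LXVII = 67
130 is larger

CXXX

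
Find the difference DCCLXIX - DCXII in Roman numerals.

DCCLXIX = 769
DCXII = 612
769 - 612 = 157

CLVII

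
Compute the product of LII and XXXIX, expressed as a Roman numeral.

LII = 52
XXXIX = 39
52 × 39 = 2028

MMXXVIII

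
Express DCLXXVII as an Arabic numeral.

DCLXXVII: D=500, C=100, L=50, X=10, X=10, V=5, I=1, I=1
500 + 100 + 50 + 10 + 10 + 5 + 1 + 1 = 677

677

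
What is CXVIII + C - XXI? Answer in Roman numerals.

CXVIII = 118, C = 100, XXI = 21
118 + 100 = 218
218 - 21 = 197

CXCVII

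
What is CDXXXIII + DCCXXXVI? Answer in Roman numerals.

CDXXXIII = 433
DCCXXXVI = 736
433 + 736 = 1169

MCLXIX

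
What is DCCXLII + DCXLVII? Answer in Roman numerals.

DCCXLII = 742
DCXLVII = 647
742 + 647 = 1389

MCCCLXXXIX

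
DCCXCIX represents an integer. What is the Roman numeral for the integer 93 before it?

DCCXCIX = 799
799 - 93 = 706

DCCVI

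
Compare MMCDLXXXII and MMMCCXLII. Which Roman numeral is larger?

MMCDLXXXII = 2482
MMMCCXLII = 3242
3242 is larger

MMMCCXLII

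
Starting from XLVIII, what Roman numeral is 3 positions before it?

XLVIII = 48
48 - 3 = 45

XLV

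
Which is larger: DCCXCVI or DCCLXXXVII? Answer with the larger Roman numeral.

DCCXCVI = 796
DCCLXXXVII = 787
796 is larger

DCCXCVI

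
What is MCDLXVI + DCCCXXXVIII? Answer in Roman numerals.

MCDLXVI = 1466
DCCCXXXVIII = 838
1466 + 838 = 2304

MMCCCIV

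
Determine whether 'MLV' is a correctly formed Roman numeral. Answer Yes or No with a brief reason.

'MLV': Check the rules: uses only the symbols I, V, X, L, C, D, M; no symbol is repeated more than three times in a row; V, L and D each appear at most once; no smaller symbol precedes a larger one (values never increase from left to right). Value: M (1000) + L (50) + V (5) = 1055. So it is a valid standard Roman numeral.

Yes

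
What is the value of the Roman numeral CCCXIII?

CCCXIII: C=100, C=100, C=100, X=10, I=1, I=1, I=1
100 + 100 + 100 + 10 + 1 + 1 + 1 = 313

313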